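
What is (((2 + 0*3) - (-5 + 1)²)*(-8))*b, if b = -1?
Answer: -112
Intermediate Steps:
(((2 + 0*3) - (-5 + 1)²)*(-8))*b = (((2 + 0*3) - (-5 + 1)²)*(-8))*(-1) = (((2 + 0) - 1*(-4)²)*(-8))*(-1) = ((2 - 1*16)*(-8))*(-1) = ((2 - 16)*(-8))*(-1) = -14*(-8)*(-1) = 112*(-1) = -112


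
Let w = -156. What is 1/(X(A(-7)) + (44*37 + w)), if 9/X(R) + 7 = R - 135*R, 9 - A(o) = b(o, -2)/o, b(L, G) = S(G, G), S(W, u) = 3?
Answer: 8893/13090433 ≈ 0.00067935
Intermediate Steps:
b(L, G) = 3
A(o) = 9 - 3/o
X(R) = 9/(-7 - 134*R) (X(R) = 9/(-7 + (R - 135*R)) = 9/(-7 - 134*R))
1/(X(A(-7)) + (44*37 + w)) = 1/(-9/(7 + 134*(9 - 3/(-7))) + (44*37 - 156)) = 1/(-9/(7 + 134*(9 - 3*(-⅐))) + (1628 - 156)) = 1/(-9/(7 + 134*(9 + 3/7)) + 1472) = 1/(-9/(7 + 134*(66/7)) + 1472) = 1/(-9/(7 + 8844/7) + 1472) = 1/(-9/8893/7 + 1472) = 1/(-9*7/8893 + 1472) = 1/(-63/8893 + 1472) = 1/(13090433/8893) = 8893/13090433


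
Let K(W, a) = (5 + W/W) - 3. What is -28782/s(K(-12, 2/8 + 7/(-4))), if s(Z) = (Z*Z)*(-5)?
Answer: 3198/5 ≈ 639.60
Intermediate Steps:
K(W, a) = 3 (K(W, a) = (5 + 1) - 3 = 6 - 3 = 3)
s(Z) = -5*Z² (s(Z) = Z²*(-5) = -5*Z²)
-28782/s(K(-12, 2/8 + 7/(-4))) = -28782/((-5*3²)) = -28782/((-5*9)) = -28782/(-45) = -28782*(-1/45) = 3198/5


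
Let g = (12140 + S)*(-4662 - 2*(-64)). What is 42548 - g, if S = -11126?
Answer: 4640024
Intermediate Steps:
g = -4597476 (g = (12140 - 11126)*(-4662 - 2*(-64)) = 1014*(-4662 + 128) = 1014*(-4534) = -4597476)
42548 - g = 42548 - 1*(-4597476) = 42548 + 4597476 = 4640024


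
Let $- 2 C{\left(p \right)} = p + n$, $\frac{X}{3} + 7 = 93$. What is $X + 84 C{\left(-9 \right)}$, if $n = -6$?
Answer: $888$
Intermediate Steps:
$X = 258$ ($X = -21 + 3 \cdot 93 = -21 + 279 = 258$)
$C{\left(p \right)} = 3 - \frac{p}{2}$ ($C{\left(p \right)} = - \frac{p - 6}{2} = - \frac{-6 + p}{2} = 3 - \frac{p}{2}$)
$X + 84 C{\left(-9 \right)} = 258 + 84 \left(3 - - \frac{9}{2}\right) = 258 + 84 \left(3 + \frac{9}{2}\right) = 258 + 84 \cdot \frac{15}{2} = 258 + 630 = 888$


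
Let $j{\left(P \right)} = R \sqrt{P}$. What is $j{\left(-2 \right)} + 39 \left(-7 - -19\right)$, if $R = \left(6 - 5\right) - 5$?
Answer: $468 - 4 i \sqrt{2} \approx 468.0 - 5.6569 i$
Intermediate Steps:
$R = -4$ ($R = 1 - 5 = -4$)
$j{\left(P \right)} = - 4 \sqrt{P}$
$j{\left(-2 \right)} + 39 \left(-7 - -19\right) = - 4 \sqrt{-2} + 39 \left(-7 - -19\right) = - 4 i \sqrt{2} + 39 \left(-7 + 19\right) = - 4 i \sqrt{2} + 39 \cdot 12 = - 4 i \sqrt{2} + 468 = 468 - 4 i \sqrt{2}$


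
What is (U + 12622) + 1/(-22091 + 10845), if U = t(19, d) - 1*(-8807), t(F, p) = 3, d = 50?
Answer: 241024271/11246 ≈ 21432.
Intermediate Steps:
U = 8810 (U = 3 - 1*(-8807) = 3 + 8807 = 8810)
(U + 12622) + 1/(-22091 + 10845) = (8810 + 12622) + 1/(-22091 + 10845) = 21432 + 1/(-11246) = 21432 - 1/11246 = 241024271/11246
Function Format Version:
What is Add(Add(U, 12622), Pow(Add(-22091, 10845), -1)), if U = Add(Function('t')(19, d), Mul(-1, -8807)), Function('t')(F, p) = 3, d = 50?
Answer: Rational(241024271, 11246) ≈ 21432.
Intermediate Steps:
U = 8810 (U = Add(3, Mul(-1, -8807)) = Add(3, 8807) = 8810)
Add(Add(U, 12622), Pow(Add(-22091, 10845), -1)) = Add(Add(8810, 12622), Pow(Add(-22091, 10845), -1)) = Add(21432, Pow(-11246, -1)) = Add(21432, Rational(-1, 11246)) = Rational(241024271, 11246)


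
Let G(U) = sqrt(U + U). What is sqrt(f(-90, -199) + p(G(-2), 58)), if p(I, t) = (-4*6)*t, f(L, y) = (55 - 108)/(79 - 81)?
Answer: I*sqrt(5462)/2 ≈ 36.953*I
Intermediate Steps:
G(U) = sqrt(2)*sqrt(U) (G(U) = sqrt(2*U) = sqrt(2)*sqrt(U))
f(L, y) = 53/2 (f(L, y) = -53/(-2) = -53*(-1/2) = 53/2)
p(I, t) = -24*t
sqrt(f(-90, -199) + p(G(-2), 58)) = sqrt(53/2 - 24*58) = sqrt(53/2 - 1392) = sqrt(-2731/2) = I*sqrt(5462)/2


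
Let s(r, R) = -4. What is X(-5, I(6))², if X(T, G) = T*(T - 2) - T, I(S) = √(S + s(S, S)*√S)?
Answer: 1600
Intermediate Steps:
I(S) = √(S - 4*√S)
X(T, G) = -T + T*(-2 + T) (X(T, G) = T*(-2 + T) - T = -T + T*(-2 + T))
X(-5, I(6))² = (-5*(-3 - 5))² = (-5*(-8))² = 40² = 1600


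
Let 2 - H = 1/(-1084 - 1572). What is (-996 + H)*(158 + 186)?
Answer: -113522709/332 ≈ -3.4194e+5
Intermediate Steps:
H = 5313/2656 (H = 2 - 1/(-1084 - 1572) = 2 - 1/(-2656) = 2 - 1*(-1/2656) = 2 + 1/2656 = 5313/2656 ≈ 2.0004)
(-996 + H)*(158 + 186) = (-996 + 5313/2656)*(158 + 186) = -2640063/2656*344 = -113522709/332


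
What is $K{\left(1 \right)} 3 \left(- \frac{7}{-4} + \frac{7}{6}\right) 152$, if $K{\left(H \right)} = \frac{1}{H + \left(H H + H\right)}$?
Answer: $\frac{1330}{3} \approx 443.33$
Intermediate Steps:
$K{\left(H \right)} = \frac{1}{H^{2} + 2 H}$ ($K{\left(H \right)} = \frac{1}{H + \left(H^{2} + H\right)} = \frac{1}{H + \left(H + H^{2}\right)} = \frac{1}{H^{2} + 2 H}$)
$K{\left(1 \right)} 3 \left(- \frac{7}{-4} + \frac{7}{6}\right) 152 = \frac{1}{1 \left(2 + 1\right)} 3 \left(- \frac{7}{-4} + \frac{7}{6}\right) 152 = 1 \cdot \frac{1}{3} \cdot 3 \left(\left(-7\right) \left(- \frac{1}{4}\right) + 7 \cdot \frac{1}{6}\right) 152 = 1 \cdot \frac{1}{3} \cdot 3 \left(\frac{7}{4} + \frac{7}{6}\right) 152 = \frac{1}{3} \cdot 3 \cdot \frac{35}{12} \cdot 152 = 1 \cdot \frac{35}{12} \cdot 152 = \frac{35}{12} \cdot 152 = \frac{1330}{3}$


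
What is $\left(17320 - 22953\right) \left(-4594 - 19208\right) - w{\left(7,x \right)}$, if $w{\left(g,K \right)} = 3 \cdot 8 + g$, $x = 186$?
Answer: $134076635$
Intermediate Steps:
$w{\left(g,K \right)} = 24 + g$
$\left(17320 - 22953\right) \left(-4594 - 19208\right) - w{\left(7,x \right)} = \left(17320 - 22953\right) \left(-4594 - 19208\right) - \left(24 + 7\right) = \left(-5633\right) \left(-23802\right) - 31 = 134076666 - 31 = 134076635$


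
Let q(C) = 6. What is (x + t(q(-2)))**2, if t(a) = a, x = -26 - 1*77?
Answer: 9409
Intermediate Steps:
x = -103 (x = -26 - 77 = -103)
(x + t(q(-2)))**2 = (-103 + 6)**2 = (-97)**2 = 9409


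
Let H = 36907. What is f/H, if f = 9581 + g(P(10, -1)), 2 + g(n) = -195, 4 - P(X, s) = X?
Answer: 552/2171 ≈ 0.25426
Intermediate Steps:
P(X, s) = 4 - X
g(n) = -197 (g(n) = -2 - 195 = -197)
f = 9384 (f = 9581 - 197 = 9384)
f/H = 9384/36907 = 9384*(1/36907) = 552/2171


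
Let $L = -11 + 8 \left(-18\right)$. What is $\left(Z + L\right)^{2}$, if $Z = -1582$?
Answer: $3017169$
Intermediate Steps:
$L = -155$ ($L = -11 - 144 = -155$)
$\left(Z + L\right)^{2} = \left(-1582 - 155\right)^{2} = \left(-1737\right)^{2} = 3017169$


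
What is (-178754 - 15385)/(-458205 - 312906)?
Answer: 1961/7789 ≈ 0.25177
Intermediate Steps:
(-178754 - 15385)/(-458205 - 312906) = -194139/(-771111) = -194139*(-1/771111) = 1961/7789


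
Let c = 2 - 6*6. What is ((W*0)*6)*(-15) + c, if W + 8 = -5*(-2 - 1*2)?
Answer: -34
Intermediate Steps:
W = 12 (W = -8 - 5*(-2 - 1*2) = -8 - 5*(-2 - 2) = -8 - 5*(-4) = -8 + 20 = 12)
c = -34 (c = 2 - 36 = -34)
((W*0)*6)*(-15) + c = ((12*0)*6)*(-15) - 34 = (0*6)*(-15) - 34 = 0*(-15) - 34 = 0 - 34 = -34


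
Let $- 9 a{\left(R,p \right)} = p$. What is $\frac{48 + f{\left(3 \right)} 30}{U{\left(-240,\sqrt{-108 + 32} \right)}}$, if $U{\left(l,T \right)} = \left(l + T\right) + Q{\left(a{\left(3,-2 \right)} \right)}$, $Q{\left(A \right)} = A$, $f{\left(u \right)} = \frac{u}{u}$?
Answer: $- \frac{378729}{1165780} - \frac{3159 i \sqrt{19}}{1165780} \approx -0.32487 - 0.011812 i$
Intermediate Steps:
$f{\left(u \right)} = 1$
$a{\left(R,p \right)} = - \frac{p}{9}$
$U{\left(l,T \right)} = \frac{2}{9} + T + l$ ($U{\left(l,T \right)} = \left(l + T\right) - - \frac{2}{9} = \left(T + l\right) + \frac{2}{9} = \frac{2}{9} + T + l$)
$\frac{48 + f{\left(3 \right)} 30}{U{\left(-240,\sqrt{-108 + 32} \right)}} = \frac{48 + 1 \cdot 30}{\frac{2}{9} + \sqrt{-108 + 32} - 240} = \frac{48 + 30}{\frac{2}{9} + \sqrt{-76} - 240} = \frac{78}{\frac{2}{9} + 2 i \sqrt{19} - 240} = \frac{78}{- \frac{2158}{9} + 2 i \sqrt{19}}$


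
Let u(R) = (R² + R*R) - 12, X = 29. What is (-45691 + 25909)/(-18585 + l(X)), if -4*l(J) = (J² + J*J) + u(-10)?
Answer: 39564/38105 ≈ 1.0383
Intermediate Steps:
u(R) = -12 + 2*R² (u(R) = (R² + R²) - 12 = 2*R² - 12 = -12 + 2*R²)
l(J) = -47 - J²/2 (l(J) = -((J² + J*J) + (-12 + 2*(-10)²))/4 = -((J² + J²) + (-12 + 2*100))/4 = -(2*J² + (-12 + 200))/4 = -(2*J² + 188)/4 = -(188 + 2*J²)/4 = -47 - J²/2)
(-45691 + 25909)/(-18585 + l(X)) = (-45691 + 25909)/(-18585 + (-47 - ½*29²)) = -19782/(-18585 + (-47 - ½*841)) = -19782/(-18585 + (-47 - 841/2)) = -19782/(-18585 - 935/2) = -19782/(-38105/2) = -19782*(-2/38105) = 39564/38105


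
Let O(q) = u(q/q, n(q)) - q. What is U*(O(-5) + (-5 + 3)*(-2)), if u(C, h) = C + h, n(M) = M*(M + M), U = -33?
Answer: -1980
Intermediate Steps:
n(M) = 2*M² (n(M) = M*(2*M) = 2*M²)
O(q) = 1 - q + 2*q² (O(q) = (q/q + 2*q²) - q = (1 + 2*q²) - q = 1 - q + 2*q²)
U*(O(-5) + (-5 + 3)*(-2)) = -33*((1 - 1*(-5) + 2*(-5)²) + (-5 + 3)*(-2)) = -33*((1 + 5 + 2*25) - 2*(-2)) = -33*((1 + 5 + 50) + 4) = -33*(56 + 4) = -33*60 = -1980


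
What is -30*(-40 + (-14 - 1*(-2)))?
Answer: 1560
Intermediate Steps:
-30*(-40 + (-14 - 1*(-2))) = -30*(-40 + (-14 + 2)) = -30*(-40 - 12) = -30*(-52) = 1560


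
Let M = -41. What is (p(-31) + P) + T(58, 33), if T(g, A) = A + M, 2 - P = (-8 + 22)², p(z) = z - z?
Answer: -202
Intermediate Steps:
p(z) = 0
P = -194 (P = 2 - (-8 + 22)² = 2 - 1*14² = 2 - 1*196 = 2 - 196 = -194)
T(g, A) = -41 + A (T(g, A) = A - 41 = -41 + A)
(p(-31) + P) + T(58, 33) = (0 - 194) + (-41 + 33) = -194 - 8 = -202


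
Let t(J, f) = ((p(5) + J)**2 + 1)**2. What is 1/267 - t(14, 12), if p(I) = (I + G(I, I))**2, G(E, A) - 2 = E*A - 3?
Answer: -142684536384491/267 ≈ -5.3440e+11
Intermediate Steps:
G(E, A) = -1 + A*E (G(E, A) = 2 + (E*A - 3) = 2 + (A*E - 3) = 2 + (-3 + A*E) = -1 + A*E)
p(I) = (-1 + I + I**2)**2 (p(I) = (I + (-1 + I*I))**2 = (I + (-1 + I**2))**2 = (-1 + I + I**2)**2)
t(J, f) = (1 + (841 + J)**2)**2 (t(J, f) = (((-1 + 5 + 5**2)**2 + J)**2 + 1)**2 = (((-1 + 5 + 25)**2 + J)**2 + 1)**2 = ((29**2 + J)**2 + 1)**2 = ((841 + J)**2 + 1)**2 = (1 + (841 + J)**2)**2)
1/267 - t(14, 12) = 1/267 - (1 + (841 + 14)**2)**2 = 1/267 - (1 + 855**2)**2 = 1/267 - (1 + 731025)**2 = 1/267 - 1*731026**2 = 1/267 - 1*534399012676 = 1/267 - 534399012676 = -142684536384491/267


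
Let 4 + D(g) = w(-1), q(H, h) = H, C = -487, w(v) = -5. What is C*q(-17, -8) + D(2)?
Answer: 8270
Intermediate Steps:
D(g) = -9 (D(g) = -4 - 5 = -9)
C*q(-17, -8) + D(2) = -487*(-17) - 9 = 8279 - 9 = 8270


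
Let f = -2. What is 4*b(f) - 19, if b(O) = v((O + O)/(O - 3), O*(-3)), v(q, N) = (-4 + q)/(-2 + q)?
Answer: -25/3 ≈ -8.3333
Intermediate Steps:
v(q, N) = (-4 + q)/(-2 + q)
b(O) = (-4 + 2*O/(-3 + O))/(-2 + 2*O/(-3 + O)) (b(O) = (-4 + (O + O)/(O - 3))/(-2 + (O + O)/(O - 3)) = (-4 + (2*O)/(-3 + O))/(-2 + (2*O)/(-3 + O)) = (-4 + 2*O/(-3 + O))/(-2 + 2*O/(-3 + O)))
4*b(f) - 19 = 4*(2 - 1/3*(-2)) - 19 = 4*(2 + 2/3) - 19 = 4*(8/3) - 19 = 32/3 - 19 = -25/3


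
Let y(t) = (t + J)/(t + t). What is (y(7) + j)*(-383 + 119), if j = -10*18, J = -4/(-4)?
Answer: 331584/7 ≈ 47369.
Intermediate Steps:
J = 1 (J = -4*(-1/4) = 1)
y(t) = (1 + t)/(2*t) (y(t) = (t + 1)/(t + t) = (1 + t)/((2*t)) = (1 + t)*(1/(2*t)) = (1 + t)/(2*t))
j = -180
(y(7) + j)*(-383 + 119) = ((1/2)*(1 + 7)/7 - 180)*(-383 + 119) = ((1/2)*(1/7)*8 - 180)*(-264) = (4/7 - 180)*(-264) = -1256/7*(-264) = 331584/7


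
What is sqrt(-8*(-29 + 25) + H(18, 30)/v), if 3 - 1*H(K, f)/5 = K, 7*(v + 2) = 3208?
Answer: sqrt(324775502)/3194 ≈ 5.6423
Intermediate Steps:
v = 3194/7 (v = -2 + (1/7)*3208 = -2 + 3208/7 = 3194/7 ≈ 456.29)
H(K, f) = 15 - 5*K
sqrt(-8*(-29 + 25) + H(18, 30)/v) = sqrt(-8*(-29 + 25) + (15 - 5*18)/(3194/7)) = sqrt(-8*(-4) + (15 - 90)*(7/3194)) = sqrt(32 - 75*7/3194) = sqrt(32 - 525/3194) = sqrt(101683/3194) = sqrt(324775502)/3194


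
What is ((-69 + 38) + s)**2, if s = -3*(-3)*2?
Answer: 169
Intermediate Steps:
s = 18 (s = 9*2 = 18)
((-69 + 38) + s)**2 = ((-69 + 38) + 18)**2 = (-31 + 18)**2 = (-13)**2 = 169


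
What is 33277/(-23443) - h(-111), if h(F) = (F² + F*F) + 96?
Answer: -579966211/23443 ≈ -24739.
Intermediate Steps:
h(F) = 96 + 2*F² (h(F) = (F² + F²) + 96 = 2*F² + 96 = 96 + 2*F²)
33277/(-23443) - h(-111) = 33277/(-23443) - (96 + 2*(-111)²) = 33277*(-1/23443) - (96 + 2*12321) = -33277/23443 - (96 + 24642) = -33277/23443 - 1*24738 = -33277/23443 - 24738 = -579966211/23443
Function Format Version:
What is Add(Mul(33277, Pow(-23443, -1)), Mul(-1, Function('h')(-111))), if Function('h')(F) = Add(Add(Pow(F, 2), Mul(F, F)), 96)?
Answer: Rational(-579966211, 23443) ≈ -24739.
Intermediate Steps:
Function('h')(F) = Add(96, Mul(2, Pow(F, 2))) (Function('h')(F) = Add(Add(Pow(F, 2), Pow(F, 2)), 96) = Add(Mul(2, Pow(F, 2)), 96) = Add(96, Mul(2, Pow(F, 2))))
Add(Mul(33277, Pow(-23443, -1)), Mul(-1, Function('h')(-111))) = Add(Mul(33277, Pow(-23443, -1)), Mul(-1, Add(96, Mul(2, Pow(-111, 2))))) = Add(Mul(33277, Rational(-1, 23443)), Mul(-1, Add(96, Mul(2, 12321)))) = Add(Rational(-33277, 23443), Mul(-1, Add(96, 24642))) = Add(Rational(-33277, 23443), Mul(-1, 24738)) = Add(Rational(-33277, 23443), -24738) = Rational(-579966211, 23443)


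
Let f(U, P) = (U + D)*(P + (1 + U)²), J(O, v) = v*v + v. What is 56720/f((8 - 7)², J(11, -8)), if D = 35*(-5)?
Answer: -1418/261 ≈ -5.4330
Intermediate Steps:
D = -175
J(O, v) = v + v² (J(O, v) = v² + v = v + v²)
f(U, P) = (-175 + U)*(P + (1 + U)²) (f(U, P) = (U - 175)*(P + (1 + U)²) = (-175 + U)*(P + (1 + U)²))
56720/f((8 - 7)², J(11, -8)) = 56720/(-(-1400)*(1 - 8) - 175*(1 + (8 - 7)²)² + (-8*(1 - 8))*(8 - 7)² + (8 - 7)²*(1 + (8 - 7)²)²) = 56720/(-(-1400)*(-7) - 175*(1 + 1²)² - 8*(-7)*1² + 1²*(1 + 1²)²) = 56720/(-175*56 - 175*(1 + 1)² + 56*1 + 1*(1 + 1)²) = 56720/(-9800 - 175*2² + 56 + 1*2²) = 56720/(-9800 - 175*4 + 56 + 1*4) = 56720/(-9800 - 700 + 56 + 4) = 56720/(-10440) = 56720*(-1/10440) = -1418/261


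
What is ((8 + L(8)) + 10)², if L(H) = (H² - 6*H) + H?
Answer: 1764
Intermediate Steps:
L(H) = H² - 5*H
((8 + L(8)) + 10)² = ((8 + 8*(-5 + 8)) + 10)² = ((8 + 8*3) + 10)² = ((8 + 24) + 10)² = (32 + 10)² = 42² = 1764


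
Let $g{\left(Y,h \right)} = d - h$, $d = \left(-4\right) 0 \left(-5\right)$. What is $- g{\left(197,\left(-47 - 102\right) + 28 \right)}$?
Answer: $-121$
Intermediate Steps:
$d = 0$ ($d = 0 \left(-5\right) = 0$)
$g{\left(Y,h \right)} = - h$ ($g{\left(Y,h \right)} = 0 - h = - h$)
$- g{\left(197,\left(-47 - 102\right) + 28 \right)} = - \left(-1\right) \left(\left(-47 - 102\right) + 28\right) = - \left(-1\right) \left(-149 + 28\right) = - \left(-1\right) \left(-121\right) = \left(-1\right) 121 = -121$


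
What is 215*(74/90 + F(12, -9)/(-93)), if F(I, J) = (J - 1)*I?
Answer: 126721/279 ≈ 454.20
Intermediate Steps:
F(I, J) = I*(-1 + J) (F(I, J) = (-1 + J)*I = I*(-1 + J))
215*(74/90 + F(12, -9)/(-93)) = 215*(74/90 + (12*(-1 - 9))/(-93)) = 215*(74*(1/90) + (12*(-10))*(-1/93)) = 215*(37/45 - 120*(-1/93)) = 215*(37/45 + 40/31) = 215*(2947/1395) = 126721/279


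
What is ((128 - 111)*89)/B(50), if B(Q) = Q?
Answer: 1513/50 ≈ 30.260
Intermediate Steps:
((128 - 111)*89)/B(50) = ((128 - 111)*89)/50 = (17*89)*(1/50) = 1513*(1/50) = 1513/50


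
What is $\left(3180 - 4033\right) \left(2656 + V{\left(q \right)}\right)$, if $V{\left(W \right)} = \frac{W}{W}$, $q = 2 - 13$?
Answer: $-2266421$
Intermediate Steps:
$q = -11$ ($q = 2 - 13 = -11$)
$V{\left(W \right)} = 1$
$\left(3180 - 4033\right) \left(2656 + V{\left(q \right)}\right) = \left(3180 - 4033\right) \left(2656 + 1\right) = \left(-853\right) 2657 = -2266421$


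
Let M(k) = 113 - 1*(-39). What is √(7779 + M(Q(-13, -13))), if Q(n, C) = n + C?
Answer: √7931 ≈ 89.056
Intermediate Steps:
Q(n, C) = C + n
M(k) = 152 (M(k) = 113 + 39 = 152)
√(7779 + M(Q(-13, -13))) = √(7779 + 152) = √7931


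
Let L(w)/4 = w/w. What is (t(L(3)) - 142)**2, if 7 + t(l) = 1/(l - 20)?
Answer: 5688225/256 ≈ 22220.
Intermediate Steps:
L(w) = 4 (L(w) = 4*(w/w) = 4*1 = 4)
t(l) = -7 + 1/(-20 + l) (t(l) = -7 + 1/(l - 20) = -7 + 1/(-20 + l))
(t(L(3)) - 142)**2 = ((141 - 7*4)/(-20 + 4) - 142)**2 = ((141 - 28)/(-16) - 142)**2 = (-1/16*113 - 142)**2 = (-113/16 - 142)**2 = (-2385/16)**2 = 5688225/256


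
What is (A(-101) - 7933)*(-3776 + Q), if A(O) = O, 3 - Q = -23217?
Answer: -156213096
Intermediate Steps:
Q = 23220 (Q = 3 - 1*(-23217) = 3 + 23217 = 23220)
(A(-101) - 7933)*(-3776 + Q) = (-101 - 7933)*(-3776 + 23220) = -8034*19444 = -156213096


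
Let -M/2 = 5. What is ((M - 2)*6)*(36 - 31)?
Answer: -360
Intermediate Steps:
M = -10 (M = -2*5 = -10)
((M - 2)*6)*(36 - 31) = ((-10 - 2)*6)*(36 - 31) = -12*6*5 = -72*5 = -360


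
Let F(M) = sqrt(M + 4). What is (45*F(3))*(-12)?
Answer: -540*sqrt(7) ≈ -1428.7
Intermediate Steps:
F(M) = sqrt(4 + M)
(45*F(3))*(-12) = (45*sqrt(4 + 3))*(-12) = (45*sqrt(7))*(-12) = -540*sqrt(7)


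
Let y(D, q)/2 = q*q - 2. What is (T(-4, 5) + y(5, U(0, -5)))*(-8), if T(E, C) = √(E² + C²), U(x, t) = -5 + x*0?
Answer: -368 - 8*√41 ≈ -419.23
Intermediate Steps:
U(x, t) = -5 (U(x, t) = -5 + 0 = -5)
y(D, q) = -4 + 2*q² (y(D, q) = 2*(q*q - 2) = 2*(q² - 2) = 2*(-2 + q²) = -4 + 2*q²)
T(E, C) = √(C² + E²)
(T(-4, 5) + y(5, U(0, -5)))*(-8) = (√(5² + (-4)²) + (-4 + 2*(-5)²))*(-8) = (√(25 + 16) + (-4 + 2*25))*(-8) = (√41 + (-4 + 50))*(-8) = (√41 + 46)*(-8) = (46 + √41)*(-8) = -368 - 8*√41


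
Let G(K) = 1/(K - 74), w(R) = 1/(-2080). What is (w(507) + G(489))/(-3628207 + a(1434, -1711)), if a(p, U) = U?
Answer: -333/626669043520 ≈ -5.3138e-10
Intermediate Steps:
w(R) = -1/2080
G(K) = 1/(-74 + K)
(w(507) + G(489))/(-3628207 + a(1434, -1711)) = (-1/2080 + 1/(-74 + 489))/(-3628207 - 1711) = (-1/2080 + 1/415)/(-3629918) = (-1/2080 + 1/415)*(-1/3629918) = (333/172640)*(-1/3629918) = -333/626669043520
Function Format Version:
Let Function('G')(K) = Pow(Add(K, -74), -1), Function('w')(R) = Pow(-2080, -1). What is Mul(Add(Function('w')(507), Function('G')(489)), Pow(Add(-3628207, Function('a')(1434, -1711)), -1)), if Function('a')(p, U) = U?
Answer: Rational(-333, 626669043520) ≈ -5.3138e-10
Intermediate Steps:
Function('w')(R) = Rational(-1, 2080)
Function('G')(K) = Pow(Add(-74, K), -1)
Mul(Add(Function('w')(507), Function('G')(489)), Pow(Add(-3628207, Function('a')(1434, -1711)), -1)) = Mul(Add(Rational(-1, 2080), Pow(Add(-74, 489), -1)), Pow(Add(-3628207, -1711), -1)) = Mul(Add(Rational(-1, 2080), Pow(415, -1)), Pow(-3629918, -1)) = Mul(Add(Rational(-1, 2080), Rational(1, 415)), Rational(-1, 3629918)) = Mul(Rational(333, 172640), Rational(-1, 3629918)) = Rational(-333, 626669043520)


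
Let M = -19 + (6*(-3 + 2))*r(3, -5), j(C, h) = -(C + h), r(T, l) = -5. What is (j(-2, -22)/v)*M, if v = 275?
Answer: 24/25 ≈ 0.96000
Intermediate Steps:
j(C, h) = -C - h
M = 11 (M = -19 + (6*(-3 + 2))*(-5) = -19 + (6*(-1))*(-5) = -19 - 6*(-5) = -19 + 30 = 11)
(j(-2, -22)/v)*M = ((-1*(-2) - 1*(-22))/275)*11 = ((2 + 22)*(1/275))*11 = (24*(1/275))*11 = (24/275)*11 = 24/25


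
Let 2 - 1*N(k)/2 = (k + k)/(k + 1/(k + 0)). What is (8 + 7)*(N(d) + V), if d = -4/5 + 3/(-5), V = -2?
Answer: -360/37 ≈ -9.7297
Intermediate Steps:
d = -7/5 (d = -4*⅕ + 3*(-⅕) = -⅘ - ⅗ = -7/5 ≈ -1.4000)
N(k) = 4 - 4*k/(k + 1/k) (N(k) = 4 - 2*(k + k)/(k + 1/(k + 0)) = 4 - 2*2*k/(k + 1/k) = 4 - 4*k/(k + 1/k))
(8 + 7)*(N(d) + V) = (8 + 7)*(4/(1 + (-7/5)²) - 2) = 15*(4/(1 + 49/25) - 2) = 15*(4/(74/25) - 2) = 15*(4*(25/74) - 2) = 15*(50/37 - 2) = 15*(-24/37) = -360/37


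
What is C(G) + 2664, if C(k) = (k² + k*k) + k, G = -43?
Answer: 6319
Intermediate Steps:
C(k) = k + 2*k² (C(k) = (k² + k²) + k = 2*k² + k = k + 2*k²)
C(G) + 2664 = -43*(1 + 2*(-43)) + 2664 = -43*(1 - 86) + 2664 = -43*(-85) + 2664 = 3655 + 2664 = 6319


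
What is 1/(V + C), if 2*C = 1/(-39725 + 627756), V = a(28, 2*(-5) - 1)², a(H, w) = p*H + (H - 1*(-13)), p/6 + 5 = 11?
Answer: 1176062/1294139800863 ≈ 9.0876e-7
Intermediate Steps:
p = 36 (p = -30 + 6*11 = -30 + 66 = 36)
a(H, w) = 13 + 37*H (a(H, w) = 36*H + (H - 1*(-13)) = 36*H + (H + 13) = 36*H + (13 + H) = 13 + 37*H)
V = 1100401 (V = (13 + 37*28)² = (13 + 1036)² = 1049² = 1100401)
C = 1/1176062 (C = 1/(2*(-39725 + 627756)) = (½)/588031 = (½)*(1/588031) = 1/1176062 ≈ 8.5030e-7)
1/(V + C) = 1/(1100401 + 1/1176062) = 1/(1294139800863/1176062) = 1176062/1294139800863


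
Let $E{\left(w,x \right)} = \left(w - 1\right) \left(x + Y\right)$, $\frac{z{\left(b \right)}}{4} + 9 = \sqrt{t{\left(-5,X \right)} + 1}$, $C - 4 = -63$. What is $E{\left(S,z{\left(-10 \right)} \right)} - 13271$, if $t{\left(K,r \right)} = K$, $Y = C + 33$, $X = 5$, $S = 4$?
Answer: $-13457 + 24 i \approx -13457.0 + 24.0 i$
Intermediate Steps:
$C = -59$ ($C = 4 - 63 = -59$)
$Y = -26$ ($Y = -59 + 33 = -26$)
$z{\left(b \right)} = -36 + 8 i$ ($z{\left(b \right)} = -36 + 4 \sqrt{-5 + 1} = -36 + 4 \sqrt{-4} = -36 + 4 \cdot 2 i = -36 + 8 i$)
$E{\left(w,x \right)} = \left(-1 + w\right) \left(-26 + x\right)$ ($E{\left(w,x \right)} = \left(w - 1\right) \left(x - 26\right) = \left(-1 + w\right) \left(-26 + x\right)$)
$E{\left(S,z{\left(-10 \right)} \right)} - 13271 = \left(26 - \left(-36 + 8 i\right) - 104 + 4 \left(-36 + 8 i\right)\right) - 13271 = \left(26 + \left(36 - 8 i\right) - 104 - \left(144 - 32 i\right)\right) - 13271 = \left(-186 + 24 i\right) - 13271 = -13457 + 24 i$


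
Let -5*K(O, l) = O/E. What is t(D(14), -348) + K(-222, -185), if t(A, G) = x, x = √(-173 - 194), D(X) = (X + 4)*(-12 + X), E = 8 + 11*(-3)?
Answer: -222/125 + I*√367 ≈ -1.776 + 19.157*I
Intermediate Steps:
E = -25 (E = 8 - 33 = -25)
D(X) = (-12 + X)*(4 + X) (D(X) = (4 + X)*(-12 + X) = (-12 + X)*(4 + X))
x = I*√367 (x = √(-367) = I*√367 ≈ 19.157*I)
t(A, G) = I*√367
K(O, l) = O/125 (K(O, l) = -O/(5*(-25)) = -O*(-1)/(5*25) = -(-1)*O/125 = O/125)
t(D(14), -348) + K(-222, -185) = I*√367 + (1/125)*(-222) = I*√367 - 222/125 = -222/125 + I*√367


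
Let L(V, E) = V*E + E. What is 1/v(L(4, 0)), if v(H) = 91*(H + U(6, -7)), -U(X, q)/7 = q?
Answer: 1/4459 ≈ 0.00022427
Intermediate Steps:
U(X, q) = -7*q
L(V, E) = E + E*V (L(V, E) = E*V + E = E + E*V)
v(H) = 4459 + 91*H (v(H) = 91*(H - 7*(-7)) = 91*(H + 49) = 91*(49 + H) = 4459 + 91*H)
1/v(L(4, 0)) = 1/(4459 + 91*(0*(1 + 4))) = 1/(4459 + 91*(0*5)) = 1/(4459 + 91*0) = 1/(4459 + 0) = 1/4459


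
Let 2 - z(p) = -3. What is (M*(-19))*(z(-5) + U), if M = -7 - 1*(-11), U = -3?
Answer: -152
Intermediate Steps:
M = 4 (M = -7 + 11 = 4)
z(p) = 5 (z(p) = 2 - 1*(-3) = 2 + 3 = 5)
(M*(-19))*(z(-5) + U) = (4*(-19))*(5 - 3) = -76*2 = -152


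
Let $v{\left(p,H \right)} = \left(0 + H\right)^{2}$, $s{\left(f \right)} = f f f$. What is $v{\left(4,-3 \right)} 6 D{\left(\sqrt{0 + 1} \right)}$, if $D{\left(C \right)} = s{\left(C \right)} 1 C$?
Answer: $54$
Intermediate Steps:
$s{\left(f \right)} = f^{3}$ ($s{\left(f \right)} = f^{2} f = f^{3}$)
$v{\left(p,H \right)} = H^{2}$
$D{\left(C \right)} = C^{4}$ ($D{\left(C \right)} = C^{3} \cdot 1 C = C^{3} C = C^{4}$)
$v{\left(4,-3 \right)} 6 D{\left(\sqrt{0 + 1} \right)} = \left(-3\right)^{2} \cdot 6 \left(\sqrt{0 + 1}\right)^{4} = 9 \cdot 6 \left(\sqrt{1}\right)^{4} = 54 \cdot 1^{4} = 54 \cdot 1 = 54$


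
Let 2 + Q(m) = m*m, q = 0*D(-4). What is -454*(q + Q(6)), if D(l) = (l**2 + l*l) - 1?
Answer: -15436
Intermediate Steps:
D(l) = -1 + 2*l**2 (D(l) = (l**2 + l**2) - 1 = 2*l**2 - 1 = -1 + 2*l**2)
q = 0 (q = 0*(-1 + 2*(-4)**2) = 0*(-1 + 2*16) = 0*(-1 + 32) = 0*31 = 0)
Q(m) = -2 + m**2 (Q(m) = -2 + m*m = -2 + m**2)
-454*(q + Q(6)) = -454*(0 + (-2 + 6**2)) = -454*(0 + (-2 + 36)) = -454*(0 + 34) = -454*34 = -15436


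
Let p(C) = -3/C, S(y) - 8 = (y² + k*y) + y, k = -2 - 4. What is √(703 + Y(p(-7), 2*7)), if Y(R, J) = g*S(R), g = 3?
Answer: √35335/7 ≈ 26.854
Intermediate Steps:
k = -6
S(y) = 8 + y² - 5*y (S(y) = 8 + ((y² - 6*y) + y) = 8 + (y² - 5*y) = 8 + y² - 5*y)
Y(R, J) = 24 - 15*R + 3*R² (Y(R, J) = 3*(8 + R² - 5*R) = 24 - 15*R + 3*R²)
√(703 + Y(p(-7), 2*7)) = √(703 + (24 - (-45)/(-7) + 3*(-3/(-7))²)) = √(703 + (24 - (-45)*(-1)/7 + 3*(-3*(-⅐))²)) = √(703 + (24 - 15*3/7 + 3*(3/7)²)) = √(703 + (24 - 45/7 + 3*(9/49))) = √(703 + (24 - 45/7 + 27/49)) = √(703 + 888/49) = √(35335/49) = √35335/7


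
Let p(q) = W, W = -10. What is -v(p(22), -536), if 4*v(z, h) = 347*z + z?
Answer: 870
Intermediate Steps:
p(q) = -10
v(z, h) = 87*z (v(z, h) = (347*z + z)/4 = (348*z)/4 = 87*z)
-v(p(22), -536) = -87*(-10) = -1*(-870) = 870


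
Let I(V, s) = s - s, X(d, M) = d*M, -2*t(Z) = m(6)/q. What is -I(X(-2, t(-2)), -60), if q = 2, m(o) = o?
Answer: 0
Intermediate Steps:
t(Z) = -3/2
X(d, M) = M*d
I(V, s) = 0
-I(X(-2, t(-2)), -60) = -1*0 = 0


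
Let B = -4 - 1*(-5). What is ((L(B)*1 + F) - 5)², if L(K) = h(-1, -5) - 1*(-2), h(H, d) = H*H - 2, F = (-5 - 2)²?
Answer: 2025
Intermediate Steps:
B = 1 (B = -4 + 5 = 1)
F = 49 (F = (-7)² = 49)
h(H, d) = -2 + H² (h(H, d) = H² - 2 = -2 + H²)
L(K) = 1 (L(K) = (-2 + (-1)²) - 1*(-2) = (-2 + 1) + 2 = -1 + 2 = 1)
((L(B)*1 + F) - 5)² = ((1*1 + 49) - 5)² = ((1 + 49) - 5)² = (50 - 5)² = 45² = 2025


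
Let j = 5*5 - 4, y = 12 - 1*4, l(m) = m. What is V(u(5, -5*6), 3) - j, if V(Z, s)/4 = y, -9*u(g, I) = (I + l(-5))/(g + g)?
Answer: 11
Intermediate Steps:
y = 8 (y = 12 - 4 = 8)
u(g, I) = -(-5 + I)/(18*g) (u(g, I) = -(I - 5)/(9*(g + g)) = -(-5 + I)/(9*(2*g)) = -(-5 + I)*1/(2*g)/9 = -(-5 + I)/(18*g))
V(Z, s) = 32 (V(Z, s) = 4*8 = 32)
j = 21 (j = 25 - 4 = 21)
V(u(5, -5*6), 3) - j = 32 - 1*21 = 32 - 21 = 11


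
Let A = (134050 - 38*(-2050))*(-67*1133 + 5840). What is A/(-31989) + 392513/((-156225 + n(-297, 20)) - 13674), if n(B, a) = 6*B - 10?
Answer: 849954882943531/1830741133 ≈ 4.6427e+5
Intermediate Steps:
n(B, a) = -10 + 6*B
A = -14851548450 (A = (134050 + 77900)*(-75911 + 5840) = 211950*(-70071) = -14851548450)
A/(-31989) + 392513/((-156225 + n(-297, 20)) - 13674) = -14851548450/(-31989) + 392513/((-156225 + (-10 + 6*(-297))) - 13674) = -14851548450*(-1/31989) + 392513/((-156225 + (-10 - 1782)) - 13674) = 4950516150/10663 + 392513/((-156225 - 1792) - 13674) = 4950516150/10663 + 392513/(-158017 - 13674) = 4950516150/10663 + 392513/(-171691) = 4950516150/10663 + 392513*(-1/171691) = 4950516150/10663 - 392513/171691 = 849954882943531/1830741133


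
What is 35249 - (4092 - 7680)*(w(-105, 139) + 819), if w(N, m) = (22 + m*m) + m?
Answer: 72875237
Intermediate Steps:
w(N, m) = 22 + m + m**2 (w(N, m) = (22 + m**2) + m = 22 + m + m**2)
35249 - (4092 - 7680)*(w(-105, 139) + 819) = 35249 - (4092 - 7680)*((22 + 139 + 139**2) + 819) = 35249 - (-3588)*((22 + 139 + 19321) + 819) = 35249 - (-3588)*(19482 + 819) = 35249 - (-3588)*20301 = 35249 - 1*(-72839988) = 35249 + 72839988 = 72875237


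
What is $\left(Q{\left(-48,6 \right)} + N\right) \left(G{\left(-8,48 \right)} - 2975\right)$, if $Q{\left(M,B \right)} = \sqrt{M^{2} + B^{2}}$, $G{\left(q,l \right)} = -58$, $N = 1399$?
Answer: $-4243167 - 18198 \sqrt{65} \approx -4.3899 \cdot 10^{6}$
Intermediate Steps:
$Q{\left(M,B \right)} = \sqrt{B^{2} + M^{2}}$
$\left(Q{\left(-48,6 \right)} + N\right) \left(G{\left(-8,48 \right)} - 2975\right) = \left(\sqrt{6^{2} + \left(-48\right)^{2}} + 1399\right) \left(-58 - 2975\right) = \left(\sqrt{36 + 2304} + 1399\right) \left(-3033\right) = \left(\sqrt{2340} + 1399\right) \left(-3033\right) = \left(6 \sqrt{65} + 1399\right) \left(-3033\right) = \left(1399 + 6 \sqrt{65}\right) \left(-3033\right) = -4243167 - 18198 \sqrt{65}$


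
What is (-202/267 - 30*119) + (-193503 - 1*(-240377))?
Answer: 11561966/267 ≈ 43303.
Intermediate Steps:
(-202/267 - 30*119) + (-193503 - 1*(-240377)) = (-202*1/267 - 3570) + (-193503 + 240377) = (-202/267 - 3570) + 46874 = -953392/267 + 46874 = 11561966/267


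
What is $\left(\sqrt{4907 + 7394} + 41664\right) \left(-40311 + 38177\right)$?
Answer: $-88910976 - 2134 \sqrt{12301} \approx -8.9148 \cdot 10^{7}$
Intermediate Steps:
$\left(\sqrt{4907 + 7394} + 41664\right) \left(-40311 + 38177\right) = \left(\sqrt{12301} + 41664\right) \left(-2134\right) = \left(41664 + \sqrt{12301}\right) \left(-2134\right) = -88910976 - 2134 \sqrt{12301}$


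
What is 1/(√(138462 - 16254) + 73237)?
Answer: 73237/5363535961 - 4*√7638/5363535961 ≈ 1.3589e-5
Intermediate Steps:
1/(√(138462 - 16254) + 73237) = 1/(√122208 + 73237) = 1/(4*√7638 + 73237) = 1/(73237 + 4*√7638)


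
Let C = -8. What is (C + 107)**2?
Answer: 9801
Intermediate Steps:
(C + 107)**2 = (-8 + 107)**2 = 99**2 = 9801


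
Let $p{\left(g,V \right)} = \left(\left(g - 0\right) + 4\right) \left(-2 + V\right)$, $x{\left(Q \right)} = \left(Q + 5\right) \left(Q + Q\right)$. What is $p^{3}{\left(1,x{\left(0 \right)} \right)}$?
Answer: $-1000$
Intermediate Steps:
$x{\left(Q \right)} = 2 Q \left(5 + Q\right)$ ($x{\left(Q \right)} = \left(5 + Q\right) 2 Q = 2 Q \left(5 + Q\right)$)
$p{\left(g,V \right)} = \left(-2 + V\right) \left(4 + g\right)$ ($p{\left(g,V \right)} = \left(\left(g + 0\right) + 4\right) \left(-2 + V\right) = \left(g + 4\right) \left(-2 + V\right) = \left(4 + g\right) \left(-2 + V\right) = \left(-2 + V\right) \left(4 + g\right)$)
$p^{3}{\left(1,x{\left(0 \right)} \right)} = \left(-8 - 2 + 4 \cdot 2 \cdot 0 \left(5 + 0\right) + 2 \cdot 0 \left(5 + 0\right) 1\right)^{3} = \left(-8 - 2 + 4 \cdot 2 \cdot 0 \cdot 5 + 2 \cdot 0 \cdot 5 \cdot 1\right)^{3} = \left(-8 - 2 + 4 \cdot 0 + 0 \cdot 1\right)^{3} = \left(-8 - 2 + 0 + 0\right)^{3} = \left(-10\right)^{3} = -1000$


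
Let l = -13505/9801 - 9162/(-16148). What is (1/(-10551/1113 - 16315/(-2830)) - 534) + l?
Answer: -3002664716520919/5611621022766 ≈ -535.08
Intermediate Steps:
l = -5830999/7193934 (l = -13505*1/9801 - 9162*(-1/16148) = -13505/9801 + 4581/8074 = -5830999/7193934 ≈ -0.81054)
(1/(-10551/1113 - 16315/(-2830)) - 534) + l = (1/(-10551/1113 - 16315/(-2830)) - 534) - 5830999/7193934 = (1/(-10551*1/1113 - 16315*(-1/2830)) - 534) - 5830999/7193934 = (1/(-3517/371 + 3263/566) - 534) - 5830999/7193934 = (1/(-780049/209986) - 534) - 5830999/7193934 = (-209986/780049 - 534) - 5830999/7193934 = -416756152/780049 - 5830999/7193934 = -3002664716520919/5611621022766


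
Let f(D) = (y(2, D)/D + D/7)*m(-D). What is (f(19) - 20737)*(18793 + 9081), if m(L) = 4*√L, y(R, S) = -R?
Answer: -578023138 + 5527016*I*√19/19 ≈ -5.7802e+8 + 1.268e+6*I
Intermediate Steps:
f(D) = 4*√(-D)*(-2/D + D/7) (f(D) = ((-1*2)/D + D/7)*(4*√(-D)) = (-2/D + D*(⅐))*(4*√(-D)) = (-2/D + D/7)*(4*√(-D)) = 4*√(-D)*(-2/D + D/7))
(f(19) - 20737)*(18793 + 9081) = (4*(14 - 1*19²)/(7*√(-1*19)) - 20737)*(18793 + 9081) = (4*(14 - 1*361)/(7*√(-19)) - 20737)*27874 = (4*(-I*√19/19)*(14 - 361)/7 - 20737)*27874 = ((4/7)*(-I*√19/19)*(-347) - 20737)*27874 = (1388*I*√19/133 - 20737)*27874 = (-20737 + 1388*I*√19/133)*27874 = -578023138 + 5527016*I*√19/19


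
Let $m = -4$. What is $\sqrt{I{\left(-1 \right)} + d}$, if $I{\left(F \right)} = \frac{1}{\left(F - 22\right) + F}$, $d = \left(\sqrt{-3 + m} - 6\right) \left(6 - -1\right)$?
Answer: $\frac{\sqrt{-6054 + 1008 i \sqrt{7}}}{12} \approx 1.3962 + 6.6326 i$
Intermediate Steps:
$d = -42 + 7 i \sqrt{7}$ ($d = \left(\sqrt{-3 - 4} - 6\right) \left(6 - -1\right) = \left(\sqrt{-7} - 6\right) \left(6 + 1\right) = \left(i \sqrt{7} - 6\right) 7 = \left(-6 + i \sqrt{7}\right) 7 = -42 + 7 i \sqrt{7} \approx -42.0 + 18.52 i$)
$I{\left(F \right)} = \frac{1}{-22 + 2 F}$ ($I{\left(F \right)} = \frac{1}{\left(-22 + F\right) + F} = \frac{1}{-22 + 2 F}$)
$\sqrt{I{\left(-1 \right)} + d} = \sqrt{\frac{1}{2 \left(-11 - 1\right)} - \left(42 - 7 i \sqrt{7}\right)} = \sqrt{\frac{1}{2 \left(-12\right)} - \left(42 - 7 i \sqrt{7}\right)} = \sqrt{\frac{1}{2} \left(- \frac{1}{12}\right) - \left(42 - 7 i \sqrt{7}\right)} = \sqrt{- \frac{1}{24} - \left(42 - 7 i \sqrt{7}\right)} = \sqrt{- \frac{1009}{24} + 7 i \sqrt{7}}$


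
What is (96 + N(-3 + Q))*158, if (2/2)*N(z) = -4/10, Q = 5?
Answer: 75524/5 ≈ 15105.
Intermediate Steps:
N(z) = -⅖ (N(z) = -4/10 = -4*⅒ = -⅖)
(96 + N(-3 + Q))*158 = (96 - ⅖)*158 = (478/5)*158 = 75524/5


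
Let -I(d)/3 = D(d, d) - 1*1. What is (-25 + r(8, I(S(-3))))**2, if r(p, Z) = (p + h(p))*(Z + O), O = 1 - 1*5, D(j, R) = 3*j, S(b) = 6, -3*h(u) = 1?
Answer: 1795600/9 ≈ 1.9951e+5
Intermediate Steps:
h(u) = -1/3 (h(u) = -1/3*1 = -1/3)
O = -4 (O = 1 - 5 = -4)
I(d) = 3 - 9*d (I(d) = -3*(3*d - 1*1) = -3*(3*d - 1) = -3*(-1 + 3*d) = 3 - 9*d)
r(p, Z) = (-4 + Z)*(-1/3 + p) (r(p, Z) = (p - 1/3)*(Z - 4) = (-1/3 + p)*(-4 + Z) = (-4 + Z)*(-1/3 + p))
(-25 + r(8, I(S(-3))))**2 = (-25 + (4/3 - 4*8 - (3 - 9*6)/3 + (3 - 9*6)*8))**2 = (-25 + (4/3 - 32 - (3 - 54)/3 + (3 - 54)*8))**2 = (-25 + (4/3 - 32 - 1/3*(-51) - 51*8))**2 = (-25 + (4/3 - 32 + 17 - 408))**2 = (-25 - 1265/3)**2 = (-1340/3)**2 = 1795600/9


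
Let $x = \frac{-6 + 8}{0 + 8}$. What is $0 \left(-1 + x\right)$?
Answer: $0$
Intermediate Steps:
$x = \frac{1}{4}$ ($x = \frac{2}{8} = 2 \cdot \frac{1}{8} = \frac{1}{4} \approx 0.25$)
$0 \left(-1 + x\right) = 0 \left(-1 + \frac{1}{4}\right) = 0 \left(- \frac{3}{4}\right) = 0$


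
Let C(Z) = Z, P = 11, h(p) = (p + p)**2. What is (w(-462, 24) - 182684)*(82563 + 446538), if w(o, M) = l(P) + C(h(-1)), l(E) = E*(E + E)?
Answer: -96528128238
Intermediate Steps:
h(p) = 4*p**2 (h(p) = (2*p)**2 = 4*p**2)
l(E) = 2*E**2 (l(E) = E*(2*E) = 2*E**2)
w(o, M) = 246 (w(o, M) = 2*11**2 + 4*(-1)**2 = 2*121 + 4*1 = 242 + 4 = 246)
(w(-462, 24) - 182684)*(82563 + 446538) = (246 - 182684)*(82563 + 446538) = -182438*529101 = -96528128238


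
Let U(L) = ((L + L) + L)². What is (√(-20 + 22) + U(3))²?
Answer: (81 + √2)² ≈ 6792.1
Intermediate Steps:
U(L) = 9*L² (U(L) = (2*L + L)² = (3*L)² = 9*L²)
(√(-20 + 22) + U(3))² = (√(-20 + 22) + 9*3²)² = (√2 + 9*9)² = (√2 + 81)² = (81 + √2)²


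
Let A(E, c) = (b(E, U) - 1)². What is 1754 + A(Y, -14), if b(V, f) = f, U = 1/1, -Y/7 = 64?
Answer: 1754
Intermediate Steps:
Y = -448 (Y = -7*64 = -448)
U = 1
A(E, c) = 0 (A(E, c) = (1 - 1)² = 0² = 0)
1754 + A(Y, -14) = 1754 + 0 = 1754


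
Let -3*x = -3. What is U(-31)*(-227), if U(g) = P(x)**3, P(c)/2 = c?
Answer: -1816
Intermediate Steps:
x = 1 (x = -1/3*(-3) = 1)
P(c) = 2*c
U(g) = 8 (U(g) = (2*1)**3 = 2**3 = 8)
U(-31)*(-227) = 8*(-227) = -1816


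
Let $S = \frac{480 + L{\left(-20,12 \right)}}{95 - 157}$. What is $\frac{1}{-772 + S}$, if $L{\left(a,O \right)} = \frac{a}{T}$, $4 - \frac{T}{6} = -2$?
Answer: $- \frac{558}{435091} \approx -0.0012825$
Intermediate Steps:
$T = 36$ ($T = 24 - -12 = 24 + 12 = 36$)
$L{\left(a,O \right)} = \frac{a}{36}$
$S = - \frac{4315}{558}$ ($S = \frac{480 + \frac{1}{36} \left(-20\right)}{95 - 157} = \frac{480 - \frac{5}{9}}{-62} = \frac{4315}{9} \left(- \frac{1}{62}\right) = - \frac{4315}{558} \approx -7.733$)
$\frac{1}{-772 + S} = \frac{1}{-772 - \frac{4315}{558}} = \frac{1}{- \frac{435091}{558}} = - \frac{558}{435091}$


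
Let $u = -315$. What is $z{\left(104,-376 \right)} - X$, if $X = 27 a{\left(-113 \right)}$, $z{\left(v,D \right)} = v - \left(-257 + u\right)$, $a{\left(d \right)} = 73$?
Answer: $-1295$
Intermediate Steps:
$z{\left(v,D \right)} = 572 + v$ ($z{\left(v,D \right)} = v + \left(257 - -315\right) = v + \left(257 + 315\right) = v + 572 = 572 + v$)
$X = 1971$ ($X = 27 \cdot 73 = 1971$)
$z{\left(104,-376 \right)} - X = \left(572 + 104\right) - 1971 = 676 - 1971 = -1295$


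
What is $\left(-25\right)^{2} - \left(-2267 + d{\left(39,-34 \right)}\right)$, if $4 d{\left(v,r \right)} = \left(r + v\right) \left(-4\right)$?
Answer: $2897$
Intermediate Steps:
$d{\left(v,r \right)} = - r - v$ ($d{\left(v,r \right)} = \frac{\left(r + v\right) \left(-4\right)}{4} = \frac{- 4 r - 4 v}{4} = - r - v$)
$\left(-25\right)^{2} - \left(-2267 + d{\left(39,-34 \right)}\right) = \left(-25\right)^{2} - \left(-2267 - 39 + 34\right) = 625 + \left(2267 - \left(34 - 39\right)\right) = 625 + \left(2267 - -5\right) = 625 + \left(2267 + 5\right) = 625 + 2272 = 2897$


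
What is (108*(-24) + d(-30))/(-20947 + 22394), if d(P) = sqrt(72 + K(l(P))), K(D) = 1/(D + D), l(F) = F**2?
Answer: -2592/1447 + sqrt(259202)/86820 ≈ -1.7854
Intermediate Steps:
K(D) = 1/(2*D)
d(P) = sqrt(72 + 1/(2*P**2)) (d(P) = sqrt(72 + 1/(2*(P**2))) = sqrt(72 + 1/(2*P**2)))
(108*(-24) + d(-30))/(-20947 + 22394) = (108*(-24) + sqrt(288 + 2/(-30)**2)/2)/(-20947 + 22394) = (-2592 + sqrt(288 + 2*(1/900))/2)/1447 = (-2592 + sqrt(288 + 1/450)/2)*(1/1447) = (-2592 + sqrt(129601/450)/2)*(1/1447) = (-2592 + (sqrt(259202)/30)/2)*(1/1447) = (-2592 + sqrt(259202)/60)*(1/1447) = -2592/1447 + sqrt(259202)/86820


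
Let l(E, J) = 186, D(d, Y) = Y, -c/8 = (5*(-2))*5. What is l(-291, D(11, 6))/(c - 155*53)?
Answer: -62/2605 ≈ -0.023800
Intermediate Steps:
c = 400 (c = -8*5*(-2)*5 = -(-80)*5 = -8*(-50) = 400)
l(-291, D(11, 6))/(c - 155*53) = 186/(400 - 155*53) = 186/(400 - 8215) = 186/(-7815) = 186*(-1/7815) = -62/2605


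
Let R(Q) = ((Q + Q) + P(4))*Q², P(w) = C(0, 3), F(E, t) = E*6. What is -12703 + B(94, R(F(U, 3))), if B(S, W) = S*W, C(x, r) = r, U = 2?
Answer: 352769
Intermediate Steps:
F(E, t) = 6*E
P(w) = 3
R(Q) = Q²*(3 + 2*Q) (R(Q) = ((Q + Q) + 3)*Q² = (2*Q + 3)*Q² = (3 + 2*Q)*Q² = Q²*(3 + 2*Q))
-12703 + B(94, R(F(U, 3))) = -12703 + 94*((6*2)²*(3 + 2*(6*2))) = -12703 + 94*(12²*(3 + 2*12)) = -12703 + 94*(144*(3 + 24)) = -12703 + 94*(144*27) = -12703 + 94*3888 = -12703 + 365472 = 352769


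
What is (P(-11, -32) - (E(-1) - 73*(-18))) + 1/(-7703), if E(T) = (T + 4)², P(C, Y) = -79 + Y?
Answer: -11046103/7703 ≈ -1434.0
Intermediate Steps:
E(T) = (4 + T)²
(P(-11, -32) - (E(-1) - 73*(-18))) + 1/(-7703) = ((-79 - 32) - ((4 - 1)² - 73*(-18))) + 1/(-7703) = (-111 - (3² + 1314)) - 1/7703 = (-111 - (9 + 1314)) - 1/7703 = (-111 - 1*1323) - 1/7703 = (-111 - 1323) - 1/7703 = -1434 - 1/7703 = -11046103/7703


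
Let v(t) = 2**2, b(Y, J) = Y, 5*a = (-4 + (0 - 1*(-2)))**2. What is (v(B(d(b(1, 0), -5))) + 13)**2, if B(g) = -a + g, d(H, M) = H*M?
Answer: 289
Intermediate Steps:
a = 4/5 (a = (-4 + (0 - 1*(-2)))**2/5 = (-4 + (0 + 2))**2/5 = (-4 + 2)**2/5 = (1/5)*(-2)**2 = (1/5)*4 = 4/5 ≈ 0.80000)
B(g) = -4/5 + g (B(g) = -1*4/5 + g = -4/5 + g)
v(t) = 4
(v(B(d(b(1, 0), -5))) + 13)**2 = (4 + 13)**2 = 17**2 = 289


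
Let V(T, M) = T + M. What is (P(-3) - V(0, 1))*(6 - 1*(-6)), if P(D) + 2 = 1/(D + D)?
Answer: -38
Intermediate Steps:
P(D) = -2 + 1/(2*D) (P(D) = -2 + 1/(D + D) = -2 + 1/(2*D))
V(T, M) = M + T
(P(-3) - V(0, 1))*(6 - 1*(-6)) = ((-2 + (½)/(-3)) - (1 + 0))*(6 - 1*(-6)) = ((-2 + (½)*(-⅓)) - 1*1)*(6 + 6) = ((-2 - ⅙) - 1)*12 = (-13/6 - 1)*12 = -19/6*12 = -38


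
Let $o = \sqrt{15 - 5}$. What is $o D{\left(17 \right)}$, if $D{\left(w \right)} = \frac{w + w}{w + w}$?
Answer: $\sqrt{10} \approx 3.1623$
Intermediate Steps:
$D{\left(w \right)} = 1$ ($D{\left(w \right)} = \frac{2 w}{2 w} = 2 w \frac{1}{2 w} = 1$)
$o = \sqrt{10} \approx 3.1623$
$o D{\left(17 \right)} = \sqrt{10} \cdot 1 = \sqrt{10}$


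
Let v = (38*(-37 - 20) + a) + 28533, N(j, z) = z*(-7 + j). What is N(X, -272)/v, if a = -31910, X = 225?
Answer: 59296/5543 ≈ 10.697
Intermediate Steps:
v = -5543 (v = (38*(-37 - 20) - 31910) + 28533 = (38*(-57) - 31910) + 28533 = (-2166 - 31910) + 28533 = -34076 + 28533 = -5543)
N(X, -272)/v = -272*(-7 + 225)/(-5543) = -272*218*(-1/5543) = -59296*(-1/5543) = 59296/5543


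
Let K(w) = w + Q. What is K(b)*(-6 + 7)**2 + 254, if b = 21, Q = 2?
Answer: 277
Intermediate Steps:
K(w) = 2 + w (K(w) = w + 2 = 2 + w)
K(b)*(-6 + 7)**2 + 254 = (2 + 21)*(-6 + 7)**2 + 254 = 23*1**2 + 254 = 23*1 + 254 = 23 + 254 = 277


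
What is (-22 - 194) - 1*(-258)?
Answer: 42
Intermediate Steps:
(-22 - 194) - 1*(-258) = -216 + 258 = 42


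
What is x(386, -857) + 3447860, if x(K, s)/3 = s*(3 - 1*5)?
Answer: 3453002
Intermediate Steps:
x(K, s) = -6*s (x(K, s) = 3*(s*(3 - 1*5)) = 3*(s*(3 - 5)) = 3*(s*(-2)) = 3*(-2*s) = -6*s)
x(386, -857) + 3447860 = -6*(-857) + 3447860 = 5142 + 3447860 = 3453002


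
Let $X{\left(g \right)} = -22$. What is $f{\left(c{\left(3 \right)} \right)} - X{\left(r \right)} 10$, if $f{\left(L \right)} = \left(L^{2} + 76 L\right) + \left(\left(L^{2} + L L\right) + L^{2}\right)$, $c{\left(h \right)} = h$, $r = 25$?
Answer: $484$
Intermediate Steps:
$f{\left(L \right)} = 4 L^{2} + 76 L$ ($f{\left(L \right)} = \left(L^{2} + 76 L\right) + \left(\left(L^{2} + L^{2}\right) + L^{2}\right) = \left(L^{2} + 76 L\right) + \left(2 L^{2} + L^{2}\right) = \left(L^{2} + 76 L\right) + 3 L^{2} = 4 L^{2} + 76 L$)
$f{\left(c{\left(3 \right)} \right)} - X{\left(r \right)} 10 = 4 \cdot 3 \left(19 + 3\right) - \left(-22\right) 10 = 4 \cdot 3 \cdot 22 - -220 = 264 + 220 = 484$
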